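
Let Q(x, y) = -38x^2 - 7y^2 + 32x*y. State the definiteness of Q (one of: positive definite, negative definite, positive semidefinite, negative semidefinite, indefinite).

negative definite

The symmetric matrix of Q is [[-38, 16], [16, -7]].
For the 2×2 matrix [[-38, 16], [16, -7]]: det = -38·-7 − (16)² = 10, trace = -45.
det > 0 so both eigenvalues share the sign of the trace; trace = -45 < 0 ⇒ both negative.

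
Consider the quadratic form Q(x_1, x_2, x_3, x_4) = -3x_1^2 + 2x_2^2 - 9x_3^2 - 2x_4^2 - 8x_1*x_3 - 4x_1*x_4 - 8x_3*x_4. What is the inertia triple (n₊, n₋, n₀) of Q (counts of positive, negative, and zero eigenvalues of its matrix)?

(1, 3, 0)

The symmetric matrix is A = [[-3, 0, -4, -2], [0, 2, 0, 0], [-4, 0, -9, -4], [-2, 0, -4, -2]].
Symmetric row and column elimination reduces A to a congruent diagonal form with pivots -3, 2, -11/3, -2/11.
That gives 1 positive, 3 negative pivots.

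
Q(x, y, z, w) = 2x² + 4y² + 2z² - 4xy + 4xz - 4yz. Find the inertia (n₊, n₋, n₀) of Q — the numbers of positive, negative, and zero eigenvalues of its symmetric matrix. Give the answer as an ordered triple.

(2, 0, 2)

The symmetric matrix is A = [[2, -2, 2, 0], [-2, 4, -2, 0], [2, -2, 2, 0], [0, 0, 0, 0]].
Congruent diagonalization of A (simultaneous row and column reduction) yields pivots 2, 2, 0, 0.
So there are 2 positive, 2 zero pivots.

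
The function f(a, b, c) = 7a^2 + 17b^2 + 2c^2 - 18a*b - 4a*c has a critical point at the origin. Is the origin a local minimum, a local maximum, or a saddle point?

local minimum

The Hessian at the origin is H = [[14, -18, -4], [-18, 34, 0], [-4, 0, 4]].
An LDLᵀ factorisation of H has diagonal entries 14, 76/7, 8/19.
Counting signs: 3 positive.
H is positive definite, so the origin is a strict local minimum.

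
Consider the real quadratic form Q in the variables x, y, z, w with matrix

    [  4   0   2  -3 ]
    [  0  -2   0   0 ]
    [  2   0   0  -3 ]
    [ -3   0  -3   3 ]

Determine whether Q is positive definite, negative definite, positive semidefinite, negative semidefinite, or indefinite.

indefinite

Congruent diagonalization of A (simultaneous row and column reduction) yields pivots 4, -2, -1, 3.
So there are 2 positive, 2 negative pivots.
Hence Q is indefinite.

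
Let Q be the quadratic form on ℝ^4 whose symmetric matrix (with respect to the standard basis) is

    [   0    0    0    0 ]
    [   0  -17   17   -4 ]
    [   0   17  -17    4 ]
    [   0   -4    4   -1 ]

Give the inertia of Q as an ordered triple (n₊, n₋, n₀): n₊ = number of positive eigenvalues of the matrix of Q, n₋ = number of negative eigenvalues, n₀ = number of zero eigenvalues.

Row-reducing A symmetrically gives the diagonal entries 0, -17, 0, -1/17.
That gives 2 negative, 2 zero pivots.

(0, 2, 2)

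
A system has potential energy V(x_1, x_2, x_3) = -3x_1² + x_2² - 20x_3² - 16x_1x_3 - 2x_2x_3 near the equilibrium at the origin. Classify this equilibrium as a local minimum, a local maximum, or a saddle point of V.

The Hessian at the origin is H = [[-6, 0, -16], [0, 2, -2], [-16, -2, -40]].
An LDLᵀ factorisation of H has diagonal entries -6, 2, 2/3.
That gives 2 positive, 1 negative pivots.
H is indefinite, so the origin is a saddle point.

saddle point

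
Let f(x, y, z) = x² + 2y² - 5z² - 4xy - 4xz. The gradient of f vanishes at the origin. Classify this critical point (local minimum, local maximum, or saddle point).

The Hessian at the origin is H = [[2, -4, -4], [-4, 4, 0], [-4, 0, -10]].
An LDLᵀ factorisation of H has diagonal entries 2, -4, -2.
Counting signs: 1 positive, 2 negative.
H is indefinite, so the origin is a saddle point.

saddle point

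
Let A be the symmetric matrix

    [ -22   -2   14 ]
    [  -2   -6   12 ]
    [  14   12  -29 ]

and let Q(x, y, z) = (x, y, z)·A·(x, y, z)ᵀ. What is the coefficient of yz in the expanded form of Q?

The coefficient of yz is A[2,3] + A[3,2] = 2·12 = 24.

24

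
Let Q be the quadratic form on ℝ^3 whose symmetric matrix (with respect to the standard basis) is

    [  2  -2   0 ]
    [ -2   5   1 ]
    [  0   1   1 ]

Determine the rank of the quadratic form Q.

3

Congruent diagonalization of A (simultaneous row and column reduction) yields pivots 2, 3, 2/3.
So there are 3 positive pivots.
The rank is the number of nonzero pivots: 3.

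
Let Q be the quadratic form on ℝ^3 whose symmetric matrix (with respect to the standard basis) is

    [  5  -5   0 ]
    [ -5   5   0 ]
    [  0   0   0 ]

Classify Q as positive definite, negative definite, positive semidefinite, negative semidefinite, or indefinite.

Row-reducing A symmetrically gives the diagonal entries 5, 0, 0.
So there are 1 positive, 2 zero pivots.
Hence Q is positive semidefinite.

positive semidefinite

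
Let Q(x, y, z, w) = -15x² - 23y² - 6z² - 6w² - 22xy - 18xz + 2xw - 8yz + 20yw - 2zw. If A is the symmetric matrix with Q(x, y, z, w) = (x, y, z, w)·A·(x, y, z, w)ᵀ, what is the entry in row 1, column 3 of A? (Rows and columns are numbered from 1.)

The coefficient of x·z in Q is -18. For a symmetric A this equals A[1,3] + A[3,1] = 2·A[1,3].
So A[1,3] = -18/2 = -9.

-9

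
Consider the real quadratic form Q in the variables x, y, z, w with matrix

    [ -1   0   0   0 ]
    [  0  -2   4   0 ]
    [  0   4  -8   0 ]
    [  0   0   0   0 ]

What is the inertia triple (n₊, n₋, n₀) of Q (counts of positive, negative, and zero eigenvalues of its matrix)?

(0, 2, 2)

Symmetric row and column elimination reduces A to a congruent diagonal form with pivots -1, -2, 0, 0.
Counting signs: 2 negative, 2 zero.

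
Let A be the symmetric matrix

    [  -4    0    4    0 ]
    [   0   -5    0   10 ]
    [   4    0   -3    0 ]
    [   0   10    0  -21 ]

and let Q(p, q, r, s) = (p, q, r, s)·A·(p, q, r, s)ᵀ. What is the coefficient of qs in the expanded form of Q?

The coefficient of qs is A[2,4] + A[4,2] = 2·10 = 20.

20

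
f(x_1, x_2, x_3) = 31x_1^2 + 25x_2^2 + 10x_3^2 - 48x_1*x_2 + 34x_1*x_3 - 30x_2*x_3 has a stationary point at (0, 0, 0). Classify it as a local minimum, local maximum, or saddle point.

local minimum

The Hessian at the origin is H = [[62, -48, 34], [-48, 50, -30], [34, -30, 20]].
Row-reducing H symmetrically gives the diagonal entries 62, 398/31, 60/199.
That gives 3 positive pivots.
H is positive definite, so the origin is a strict local minimum.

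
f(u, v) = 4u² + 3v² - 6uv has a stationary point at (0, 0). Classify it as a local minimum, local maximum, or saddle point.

local minimum

The Hessian at the origin is H = [[8, -6], [-6, 6]].
det H = 8·6 − (-6)² = 12 > 0 and H[1,1] = 8 > 0, so H is positive definite.
Therefore the origin is a local minimum.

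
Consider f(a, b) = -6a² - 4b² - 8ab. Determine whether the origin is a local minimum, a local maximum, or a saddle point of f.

The Hessian at the origin is H = [[-12, -8], [-8, -8]].
det H = -12·-8 − (-8)² = 32 > 0 and H[1,1] = -12 < 0, so H is negative definite.
Therefore the origin is a local maximum.

local maximum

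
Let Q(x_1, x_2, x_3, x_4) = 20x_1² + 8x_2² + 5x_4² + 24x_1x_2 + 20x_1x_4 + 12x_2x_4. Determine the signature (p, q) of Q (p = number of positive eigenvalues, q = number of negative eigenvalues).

The symmetric matrix is A = [[20, 12, 0, 10], [12, 8, 0, 6], [0, 0, 0, 0], [10, 6, 0, 5]].
Congruent diagonalization of A (simultaneous row and column reduction) yields pivots 20, 4/5, 0, 0.
So there are 2 positive, 2 zero pivots.

(2, 0)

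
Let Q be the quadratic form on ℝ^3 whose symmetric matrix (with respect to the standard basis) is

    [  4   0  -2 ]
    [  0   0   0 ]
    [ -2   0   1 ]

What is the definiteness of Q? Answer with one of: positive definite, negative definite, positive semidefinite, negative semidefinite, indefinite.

positive semidefinite

Congruent diagonalization of A (simultaneous row and column reduction) yields pivots 4, 0, 0.
That gives 1 positive, 2 zero pivots.
Hence Q is positive semidefinite.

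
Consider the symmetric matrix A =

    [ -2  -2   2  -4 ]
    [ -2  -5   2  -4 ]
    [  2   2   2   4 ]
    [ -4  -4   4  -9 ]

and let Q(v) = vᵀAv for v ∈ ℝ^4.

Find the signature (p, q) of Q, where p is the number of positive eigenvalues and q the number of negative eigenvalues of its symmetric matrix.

Applying the same elementary operations to the rows and columns of A produces a congruent diagonal matrix with entries -2, -3, 4, -1.
So there are 1 positive, 3 negative pivots.

(1, 3)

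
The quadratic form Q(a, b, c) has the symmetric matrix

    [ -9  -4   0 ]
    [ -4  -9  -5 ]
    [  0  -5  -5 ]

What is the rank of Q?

3

Symmetric row and column elimination reduces A to a congruent diagonal form with pivots -9, -65/9, -20/13.
So there are 3 negative pivots.
The rank is the number of nonzero pivots: 3.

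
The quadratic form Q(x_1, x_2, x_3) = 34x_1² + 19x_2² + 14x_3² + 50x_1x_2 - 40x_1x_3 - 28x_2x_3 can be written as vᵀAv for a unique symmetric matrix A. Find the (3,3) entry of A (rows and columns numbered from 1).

The coefficient of x_3² in Q is 14, and that is exactly A[3,3].

14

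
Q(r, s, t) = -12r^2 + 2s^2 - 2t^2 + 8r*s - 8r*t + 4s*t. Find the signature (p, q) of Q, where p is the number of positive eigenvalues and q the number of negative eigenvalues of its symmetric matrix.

(1, 2)

The symmetric matrix is A = [[-12, 4, -4], [4, 2, 2], [-4, 2, -2]].
Row-reducing A symmetrically gives the diagonal entries -12, 10/3, -4/5.
Counting signs: 1 positive, 2 negative.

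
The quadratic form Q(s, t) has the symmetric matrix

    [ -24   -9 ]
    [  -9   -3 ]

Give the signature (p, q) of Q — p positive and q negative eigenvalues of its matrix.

(1, 1)

Symmetric row and column elimination reduces A to a congruent diagonal form with pivots -24, 3/8.
Counting signs: 1 positive, 1 negative.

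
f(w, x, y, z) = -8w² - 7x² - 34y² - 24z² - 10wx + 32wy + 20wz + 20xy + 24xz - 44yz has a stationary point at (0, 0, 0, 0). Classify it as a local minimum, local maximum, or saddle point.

The Hessian at the origin is H = [[-16, -10, 32, 20], [-10, -14, 20, 24], [32, 20, -68, -44], [20, 24, -44, -48]].
An LDLᵀ factorisation of H has diagonal entries -16, -31/4, -4, -60/31.
That gives 4 negative pivots.
H is negative definite, so the origin is a strict local maximum.

local maximum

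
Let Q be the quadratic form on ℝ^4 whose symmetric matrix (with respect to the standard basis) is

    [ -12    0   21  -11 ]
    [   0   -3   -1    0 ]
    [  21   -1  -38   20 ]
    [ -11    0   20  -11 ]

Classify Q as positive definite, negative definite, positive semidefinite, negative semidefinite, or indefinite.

Applying the same elementary operations to the rows and columns of A produces a congruent diagonal matrix with entries -12, -3, -11/12, -10/33.
So there are 4 negative pivots.
Hence Q is negative definite.

negative definite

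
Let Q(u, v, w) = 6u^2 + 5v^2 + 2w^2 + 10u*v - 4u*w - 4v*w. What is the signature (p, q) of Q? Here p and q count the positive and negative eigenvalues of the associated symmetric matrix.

(3, 0)

The symmetric matrix is A = [[6, 5, -2], [5, 5, -2], [-2, -2, 2]].
An LDLᵀ factorisation of A has diagonal entries 6, 5/6, 6/5.
Counting signs: 3 positive.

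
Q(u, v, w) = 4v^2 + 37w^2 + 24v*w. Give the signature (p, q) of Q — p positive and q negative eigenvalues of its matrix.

(2, 0)

Write A = [[0, 0, 0], [0, 4, 12], [0, 12, 37]].
Symmetric row and column elimination reduces A to a congruent diagonal form with pivots 0, 4, 1.
Counting signs: 2 positive, 1 zero.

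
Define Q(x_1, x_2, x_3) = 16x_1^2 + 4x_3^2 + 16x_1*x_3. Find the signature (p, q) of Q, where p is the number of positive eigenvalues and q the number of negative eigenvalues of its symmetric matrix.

The associated matrix is A = [[16, 0, 8], [0, 0, 0], [8, 0, 4]].
Congruent diagonalization of A (simultaneous row and column reduction) yields pivots 16, 0, 0.
That gives 1 positive, 2 zero pivots.

(1, 0)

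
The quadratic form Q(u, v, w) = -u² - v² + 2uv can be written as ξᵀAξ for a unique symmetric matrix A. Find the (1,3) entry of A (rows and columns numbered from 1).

0

The coefficient of u·w in Q is 0. For a symmetric A this equals A[1,3] + A[3,1] = 2·A[1,3].
So A[1,3] = 0/2 = 0.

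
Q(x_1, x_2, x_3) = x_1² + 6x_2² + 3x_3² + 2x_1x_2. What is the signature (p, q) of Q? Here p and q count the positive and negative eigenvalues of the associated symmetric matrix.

(3, 0)

Write A = [[1, 1, 0], [1, 6, 0], [0, 0, 3]].
Symmetric row and column elimination reduces A to a congruent diagonal form with pivots 1, 5, 3.
That gives 3 positive pivots.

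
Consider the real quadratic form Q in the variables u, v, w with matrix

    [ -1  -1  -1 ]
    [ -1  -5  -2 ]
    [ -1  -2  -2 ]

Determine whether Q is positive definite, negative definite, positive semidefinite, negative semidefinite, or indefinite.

negative definite

Congruent diagonalization of A (simultaneous row and column reduction) yields pivots -1, -4, -3/4.
That gives 3 negative pivots.
Hence Q is negative definite.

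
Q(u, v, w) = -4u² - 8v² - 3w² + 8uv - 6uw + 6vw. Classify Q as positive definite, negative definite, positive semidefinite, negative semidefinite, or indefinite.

negative definite

The associated matrix is A = [[-4, 4, -3], [4, -8, 3], [-3, 3, -3]].
Congruent diagonalization of A (simultaneous row and column reduction) yields pivots -4, -4, -3/4.
Counting signs: 3 negative.
Hence Q is negative definite.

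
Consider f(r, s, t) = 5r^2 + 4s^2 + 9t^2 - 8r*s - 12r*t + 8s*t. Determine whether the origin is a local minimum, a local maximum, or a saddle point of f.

The Hessian at the origin is H = [[10, -8, -12], [-8, 8, 8], [-12, 8, 18]].
Congruent diagonalization of H (simultaneous row and column reduction) yields pivots 10, 8/5, 2.
Counting signs: 3 positive.
H is positive definite, so the origin is a strict local minimum.

local minimum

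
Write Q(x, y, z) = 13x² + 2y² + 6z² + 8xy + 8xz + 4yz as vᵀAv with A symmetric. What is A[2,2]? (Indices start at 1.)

2

The coefficient of y² in Q is 2, and that is exactly A[2,2].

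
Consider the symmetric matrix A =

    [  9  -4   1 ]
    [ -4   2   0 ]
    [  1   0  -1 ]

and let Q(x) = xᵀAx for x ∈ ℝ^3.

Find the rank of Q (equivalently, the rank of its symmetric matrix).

Symmetric row and column elimination reduces A to a congruent diagonal form with pivots 9, 2/9, -2.
So there are 2 positive, 1 negative pivots.
The rank is the number of nonzero pivots: 3.

3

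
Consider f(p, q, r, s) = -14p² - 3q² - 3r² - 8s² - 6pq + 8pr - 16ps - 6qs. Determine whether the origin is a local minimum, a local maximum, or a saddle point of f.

The Hessian at the origin is H = [[-28, -6, 8, -16], [-6, -6, 0, -6], [8, 0, -6, 0], [-16, -6, 0, -16]].
An LDLᵀ factorisation of H has diagonal entries -28, -33/7, -34/11, -20/17.
Counting signs: 4 negative.
H is negative definite, so the origin is a strict local maximum.

local maximum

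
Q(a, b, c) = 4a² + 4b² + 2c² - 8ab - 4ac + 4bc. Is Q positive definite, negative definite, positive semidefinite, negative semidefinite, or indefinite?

Write A = [[4, -4, -2], [-4, 4, 2], [-2, 2, 2]].
Applying the same elementary operations to the rows and columns of A produces a congruent diagonal matrix with entries 4, 0, 1.
Counting signs: 2 positive, 1 zero.
Hence Q is positive semidefinite.

positive semidefinite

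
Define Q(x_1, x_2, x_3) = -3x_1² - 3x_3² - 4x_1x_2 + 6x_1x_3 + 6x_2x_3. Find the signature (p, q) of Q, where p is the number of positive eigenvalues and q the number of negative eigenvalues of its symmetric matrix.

Write A = [[-3, -2, 3], [-2, 0, 3], [3, 3, -3]].
Row-reducing A symmetrically gives the diagonal entries -3, 4/3, -3/4.
So there are 1 positive, 2 negative pivots.

(1, 2)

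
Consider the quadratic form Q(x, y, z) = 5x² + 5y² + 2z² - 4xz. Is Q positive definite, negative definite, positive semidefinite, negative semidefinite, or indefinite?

positive definite

The symmetric matrix of Q is A = [[5, 0, -2], [0, 5, 0], [-2, 0, 2]].
Leading principal minors: Δ_1 = 5, Δ_2 = 25, Δ_3 = 30.
All leading principal minors are positive, so by Sylvester's criterion Q is positive definite.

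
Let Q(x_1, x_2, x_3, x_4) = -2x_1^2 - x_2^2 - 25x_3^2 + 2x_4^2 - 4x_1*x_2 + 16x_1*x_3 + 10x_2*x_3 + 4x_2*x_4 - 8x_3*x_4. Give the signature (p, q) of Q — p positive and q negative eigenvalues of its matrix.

The associated matrix is A = [[-2, -2, 8, 0], [-2, -1, 5, 2], [8, 5, -25, -4], [0, 2, -4, 2]].
Applying the same elementary operations to the rows and columns of A produces a congruent diagonal matrix with entries -2, 1, -2, 0.
So there are 1 positive, 2 negative, 1 zero pivots.

(1, 2)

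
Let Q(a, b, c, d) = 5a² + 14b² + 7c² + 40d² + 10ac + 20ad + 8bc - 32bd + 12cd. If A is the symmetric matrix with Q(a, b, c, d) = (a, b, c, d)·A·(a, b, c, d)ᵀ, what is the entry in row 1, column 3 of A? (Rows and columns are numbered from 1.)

The coefficient of a·c in Q is 10. For a symmetric A this equals A[1,3] + A[3,1] = 2·A[1,3].
So A[1,3] = 10/2 = 5.

5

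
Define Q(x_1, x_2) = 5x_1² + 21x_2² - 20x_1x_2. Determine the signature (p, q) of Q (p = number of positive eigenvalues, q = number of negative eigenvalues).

(2, 0)

The symmetric matrix is A = [[5, -10], [-10, 21]].
Row-reducing A symmetrically gives the diagonal entries 5, 1.
That gives 2 positive pivots.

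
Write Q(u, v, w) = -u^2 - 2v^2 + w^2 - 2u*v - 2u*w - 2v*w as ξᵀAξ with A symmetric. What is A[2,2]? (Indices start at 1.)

-2

The coefficient of v^2 in Q is -2, and that is exactly A[2,2].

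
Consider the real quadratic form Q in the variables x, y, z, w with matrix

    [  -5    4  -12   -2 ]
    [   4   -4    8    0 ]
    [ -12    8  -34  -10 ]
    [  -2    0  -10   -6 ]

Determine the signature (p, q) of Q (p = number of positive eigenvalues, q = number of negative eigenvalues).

(0, 3)

Row-reducing A symmetrically gives the diagonal entries -5, -4/5, -2, 0.
So there are 3 negative, 1 zero pivots.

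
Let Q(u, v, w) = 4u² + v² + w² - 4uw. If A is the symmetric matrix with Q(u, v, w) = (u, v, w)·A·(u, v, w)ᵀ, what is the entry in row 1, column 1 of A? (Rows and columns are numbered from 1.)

4

The coefficient of u² in Q is 4, and that is exactly A[1,1].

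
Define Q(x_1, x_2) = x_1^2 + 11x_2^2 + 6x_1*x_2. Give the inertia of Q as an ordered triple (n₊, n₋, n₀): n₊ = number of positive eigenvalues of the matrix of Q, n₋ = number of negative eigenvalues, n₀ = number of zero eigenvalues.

The symmetric matrix is A = [[1, 3], [3, 11]].
Applying the same elementary operations to the rows and columns of A produces a congruent diagonal matrix with entries 1, 2.
Counting signs: 2 positive.

(2, 0, 0)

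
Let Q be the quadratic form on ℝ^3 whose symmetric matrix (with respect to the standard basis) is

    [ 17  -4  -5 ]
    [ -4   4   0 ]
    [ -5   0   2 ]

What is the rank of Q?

3

Applying the same elementary operations to the rows and columns of A produces a congruent diagonal matrix with entries 17, 52/17, 1/13.
Counting signs: 3 positive.
The rank is the number of nonzero pivots: 3.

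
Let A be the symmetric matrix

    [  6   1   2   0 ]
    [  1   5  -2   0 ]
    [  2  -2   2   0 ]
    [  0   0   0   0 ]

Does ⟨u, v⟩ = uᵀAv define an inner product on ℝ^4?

Applying the same elementary operations to the rows and columns of A produces a congruent diagonal matrix with entries 6, 29/6, 6/29, 0.
That gives 3 positive, 1 zero pivots.
Hence Q is positive semidefinite.
⟨·,·⟩ is an inner product exactly when A is positive definite.

no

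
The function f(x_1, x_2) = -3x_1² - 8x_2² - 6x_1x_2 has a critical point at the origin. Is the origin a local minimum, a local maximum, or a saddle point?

local maximum

The Hessian at the origin is H = [[-6, -6], [-6, -16]].
det H = -6·-16 − (-6)² = 60 > 0 and H[1,1] = -6 < 0, so H is negative definite.
Therefore the origin is a local maximum.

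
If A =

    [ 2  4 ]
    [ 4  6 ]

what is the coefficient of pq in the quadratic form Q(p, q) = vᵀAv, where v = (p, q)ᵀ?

The coefficient of pq is A[1,2] + A[2,1] = 2·4 = 8.

8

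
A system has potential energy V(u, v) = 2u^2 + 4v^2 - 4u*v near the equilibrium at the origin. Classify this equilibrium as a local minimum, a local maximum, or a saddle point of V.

local minimum

The Hessian at the origin is H = [[4, -4], [-4, 8]].
det H = 4·8 − (-4)² = 16 > 0 and H[1,1] = 4 > 0, so H is positive definite.
Therefore the origin is a local minimum.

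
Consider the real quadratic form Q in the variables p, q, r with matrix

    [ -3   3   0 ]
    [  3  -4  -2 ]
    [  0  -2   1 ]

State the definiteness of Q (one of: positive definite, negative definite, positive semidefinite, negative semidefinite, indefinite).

An LDLᵀ factorisation of A has diagonal entries -3, -1, 5.
So there are 1 positive, 2 negative pivots.
Hence Q is indefinite.

indefinite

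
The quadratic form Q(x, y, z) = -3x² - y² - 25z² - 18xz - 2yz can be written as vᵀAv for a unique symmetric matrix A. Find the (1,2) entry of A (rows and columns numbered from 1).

0

The coefficient of x·y in Q is 0. For a symmetric A this equals A[1,2] + A[2,1] = 2·A[1,2].
So A[1,2] = 0/2 = 0.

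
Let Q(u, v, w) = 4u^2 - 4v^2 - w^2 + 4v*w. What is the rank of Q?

Write A = [[4, 0, 0], [0, -4, 2], [0, 2, -1]].
Applying the same elementary operations to the rows and columns of A produces a congruent diagonal matrix with entries 4, -4, 0.
That gives 1 positive, 1 negative, 1 zero pivots.
The rank is the number of nonzero pivots: 2.

2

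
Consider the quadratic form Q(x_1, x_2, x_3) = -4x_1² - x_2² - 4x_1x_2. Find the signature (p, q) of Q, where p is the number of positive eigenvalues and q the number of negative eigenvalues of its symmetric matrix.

The symmetric matrix is A = [[-4, -2, 0], [-2, -1, 0], [0, 0, 0]].
Congruent diagonalization of A (simultaneous row and column reduction) yields pivots -4, 0, 0.
So there are 1 negative, 2 zero pivots.

(0, 1)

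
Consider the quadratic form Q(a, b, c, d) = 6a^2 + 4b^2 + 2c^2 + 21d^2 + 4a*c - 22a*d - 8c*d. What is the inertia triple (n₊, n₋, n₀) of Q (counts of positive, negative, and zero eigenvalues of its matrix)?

Write A = [[6, 0, 2, -11], [0, 4, 0, 0], [2, 0, 2, -4], [-11, 0, -4, 21]].
Symmetric row and column elimination reduces A to a congruent diagonal form with pivots 6, 4, 4/3, 3/4.
That gives 4 positive pivots.

(4, 0, 0)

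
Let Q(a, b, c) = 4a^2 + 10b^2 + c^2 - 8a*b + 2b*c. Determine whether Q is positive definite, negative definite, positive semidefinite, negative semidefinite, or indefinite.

The symmetric matrix of Q is A = [[4, -4, 0], [-4, 10, 1], [0, 1, 1]].
Leading principal minors: Δ_1 = 4, Δ_2 = 24, Δ_3 = 20.
All leading principal minors are positive, so by Sylvester's criterion Q is positive definite.

positive definite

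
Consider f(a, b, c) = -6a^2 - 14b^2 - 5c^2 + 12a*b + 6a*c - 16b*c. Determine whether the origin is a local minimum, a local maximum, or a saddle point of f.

local maximum

The Hessian at the origin is H = [[-12, 12, 6], [12, -28, -16], [6, -16, -10]].
Row-reducing H symmetrically gives the diagonal entries -12, -16, -3/4.
Counting signs: 3 negative.
H is negative definite, so the origin is a strict local maximum.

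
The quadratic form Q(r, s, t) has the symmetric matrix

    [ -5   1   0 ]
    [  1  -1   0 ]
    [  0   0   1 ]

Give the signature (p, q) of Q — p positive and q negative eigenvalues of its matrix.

Applying the same elementary operations to the rows and columns of A produces a congruent diagonal matrix with entries -5, -4/5, 1.
Counting signs: 1 positive, 2 negative.

(1, 2)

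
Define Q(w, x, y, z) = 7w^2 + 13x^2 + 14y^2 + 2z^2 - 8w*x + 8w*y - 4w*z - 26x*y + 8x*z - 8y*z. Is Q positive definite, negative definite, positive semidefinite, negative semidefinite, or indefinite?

The symmetric matrix is A = [[7, -4, 4, -2], [-4, 13, -13, 4], [4, -13, 14, -4], [-2, 4, -4, 2]].
Congruent diagonalization of A (simultaneous row and column reduction) yields pivots 7, 75/7, 1, 2/3.
That gives 4 positive pivots.
Hence Q is positive definite.

positive definite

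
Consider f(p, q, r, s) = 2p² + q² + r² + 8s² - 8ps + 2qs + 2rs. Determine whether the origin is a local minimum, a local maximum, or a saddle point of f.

The Hessian at the origin is H = [[4, 0, 0, -8], [0, 2, 0, 2], [0, 0, 2, 2], [-8, 2, 2, 16]].
Row-reducing H symmetrically gives the diagonal entries 4, 2, 2, -4.
So there are 3 positive, 1 negative pivots.
H is indefinite, so the origin is a saddle point.

saddle point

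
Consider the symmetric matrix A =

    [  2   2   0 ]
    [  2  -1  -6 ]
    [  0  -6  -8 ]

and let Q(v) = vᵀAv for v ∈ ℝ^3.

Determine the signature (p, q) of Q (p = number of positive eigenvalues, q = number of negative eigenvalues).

Congruent diagonalization of A (simultaneous row and column reduction) yields pivots 2, -3, 4.
Counting signs: 2 positive, 1 negative.

(2, 1)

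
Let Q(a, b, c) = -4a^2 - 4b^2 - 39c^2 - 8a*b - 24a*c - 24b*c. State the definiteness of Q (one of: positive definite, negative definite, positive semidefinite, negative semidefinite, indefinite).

negative semidefinite

The symmetric matrix is A = [[-4, -4, -12], [-4, -4, -12], [-12, -12, -39]].
Row-reducing A symmetrically gives the diagonal entries -4, 0, -3.
Counting signs: 2 negative, 1 zero.
Hence Q is negative semidefinite.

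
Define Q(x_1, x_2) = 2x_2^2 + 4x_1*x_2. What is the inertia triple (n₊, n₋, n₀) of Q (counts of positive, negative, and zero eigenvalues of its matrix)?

(1, 1, 0)

The symmetric matrix is A = [[0, 2], [2, 2]].
By Sylvester's law of inertia any congruent diagonalization of A has 1 positive, 1 negative and 0 zero entries.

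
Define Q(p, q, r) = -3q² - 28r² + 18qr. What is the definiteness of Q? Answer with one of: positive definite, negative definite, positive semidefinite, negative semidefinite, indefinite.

The associated matrix is A = [[0, 0, 0], [0, -3, 9], [0, 9, -28]].
Congruent diagonalization of A (simultaneous row and column reduction) yields pivots 0, -3, -1.
That gives 2 negative, 1 zero pivots.
Hence Q is negative semidefinite.

negative semidefinite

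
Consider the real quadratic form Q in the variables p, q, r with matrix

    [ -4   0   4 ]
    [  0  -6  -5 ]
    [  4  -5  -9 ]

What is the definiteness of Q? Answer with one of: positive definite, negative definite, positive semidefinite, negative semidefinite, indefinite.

negative definite

Symmetric row and column elimination reduces A to a congruent diagonal form with pivots -4, -6, -5/6.
Counting signs: 3 negative.
Hence Q is negative definite.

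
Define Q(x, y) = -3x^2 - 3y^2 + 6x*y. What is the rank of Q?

1

The associated matrix is A = [[-3, 3], [3, -3]].
Symmetric row and column elimination reduces A to a congruent diagonal form with pivots -3, 0.
That gives 1 negative, 1 zero pivots.
The rank is the number of nonzero pivots: 1.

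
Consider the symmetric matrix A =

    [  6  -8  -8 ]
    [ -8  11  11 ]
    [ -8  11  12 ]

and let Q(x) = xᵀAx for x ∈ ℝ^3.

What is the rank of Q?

An LDLᵀ factorisation of A has diagonal entries 6, 1/3, 1.
So there are 3 positive pivots.
The rank is the number of nonzero pivots: 3.

3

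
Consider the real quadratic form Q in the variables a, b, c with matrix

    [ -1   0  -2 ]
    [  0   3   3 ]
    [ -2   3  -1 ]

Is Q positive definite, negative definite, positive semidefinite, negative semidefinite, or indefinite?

Symmetric row and column elimination reduces A to a congruent diagonal form with pivots -1, 3, 0.
That gives 1 positive, 1 negative, 1 zero pivots.
Hence Q is indefinite.

indefinite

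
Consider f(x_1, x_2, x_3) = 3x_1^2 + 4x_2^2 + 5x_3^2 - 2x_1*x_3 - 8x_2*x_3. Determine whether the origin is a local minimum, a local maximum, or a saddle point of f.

The Hessian at the origin is H = [[6, 0, -2], [0, 8, -8], [-2, -8, 10]].
Applying the same elementary operations to the rows and columns of H produces a congruent diagonal matrix with entries 6, 8, 4/3.
Counting signs: 3 positive.
H is positive definite, so the origin is a strict local minimum.

local minimum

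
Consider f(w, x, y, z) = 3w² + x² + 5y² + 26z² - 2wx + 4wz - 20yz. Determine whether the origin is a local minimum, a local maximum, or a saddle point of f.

The Hessian at the origin is H = [[6, -2, 0, 4], [-2, 2, 0, 0], [0, 0, 10, -20], [4, 0, -20, 52]].
Row-reducing H symmetrically gives the diagonal entries 6, 4/3, 10, 8.
That gives 4 positive pivots.
H is positive definite, so the origin is a strict local minimum.

local minimum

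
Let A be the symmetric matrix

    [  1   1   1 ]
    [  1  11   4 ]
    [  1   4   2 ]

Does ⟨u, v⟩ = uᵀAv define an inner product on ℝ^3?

yes

Row-reducing A symmetrically gives the diagonal entries 1, 10, 1/10.
That gives 3 positive pivots.
Hence Q is positive definite.
⟨·,·⟩ is an inner product exactly when A is positive definite.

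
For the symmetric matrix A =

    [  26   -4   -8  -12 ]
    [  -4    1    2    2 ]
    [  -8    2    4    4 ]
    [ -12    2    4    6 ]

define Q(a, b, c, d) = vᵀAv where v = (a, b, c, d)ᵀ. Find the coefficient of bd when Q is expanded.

The coefficient of bd is A[2,4] + A[4,2] = 2·2 = 4.

4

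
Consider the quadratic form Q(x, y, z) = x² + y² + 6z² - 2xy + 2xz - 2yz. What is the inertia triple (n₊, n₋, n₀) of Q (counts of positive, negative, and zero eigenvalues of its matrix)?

(2, 0, 1)

The symmetric matrix is A = [[1, -1, 1], [-1, 1, -1], [1, -1, 6]].
Congruent diagonalization of A (simultaneous row and column reduction) yields pivots 1, 0, 5.
Counting signs: 2 positive, 1 zero.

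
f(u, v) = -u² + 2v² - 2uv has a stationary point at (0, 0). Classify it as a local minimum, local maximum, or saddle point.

The Hessian at the origin is H = [[-2, -2], [-2, 4]].
det H = -2·4 − (-2)² = -12 < 0, so H is indefinite.
Therefore the origin is a saddle point.

saddle point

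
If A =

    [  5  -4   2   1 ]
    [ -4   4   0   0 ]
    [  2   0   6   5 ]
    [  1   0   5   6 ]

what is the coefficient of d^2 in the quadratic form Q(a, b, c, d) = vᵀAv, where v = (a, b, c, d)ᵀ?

The coefficient of d^2 is the diagonal entry A[4,4] = 6.

6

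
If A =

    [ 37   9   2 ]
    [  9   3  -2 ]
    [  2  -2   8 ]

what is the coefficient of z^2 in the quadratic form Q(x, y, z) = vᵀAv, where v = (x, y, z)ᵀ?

The coefficient of z^2 is the diagonal entry A[3,3] = 8.

8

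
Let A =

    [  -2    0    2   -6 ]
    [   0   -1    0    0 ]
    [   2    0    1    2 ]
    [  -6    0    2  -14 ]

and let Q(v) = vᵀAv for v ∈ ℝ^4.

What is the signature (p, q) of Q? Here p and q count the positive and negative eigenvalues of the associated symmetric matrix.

(1, 3)

An LDLᵀ factorisation of A has diagonal entries -2, -1, 3, -4/3.
So there are 1 positive, 3 negative pivots.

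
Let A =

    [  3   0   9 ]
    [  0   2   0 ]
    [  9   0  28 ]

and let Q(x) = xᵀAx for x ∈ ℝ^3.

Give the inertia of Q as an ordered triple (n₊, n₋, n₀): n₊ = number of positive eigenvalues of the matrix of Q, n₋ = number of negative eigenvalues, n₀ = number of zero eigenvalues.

(3, 0, 0)

Applying the same elementary operations to the rows and columns of A produces a congruent diagonal matrix with entries 3, 2, 1.
So there are 3 positive pivots.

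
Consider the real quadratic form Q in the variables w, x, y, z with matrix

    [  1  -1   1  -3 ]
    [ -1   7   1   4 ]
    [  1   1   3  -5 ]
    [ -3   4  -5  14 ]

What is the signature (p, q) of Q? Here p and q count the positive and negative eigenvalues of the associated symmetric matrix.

(4, 0)

Congruent diagonalization of A (simultaneous row and column reduction) yields pivots 1, 6, 4/3, 3/4.
Counting signs: 4 positive.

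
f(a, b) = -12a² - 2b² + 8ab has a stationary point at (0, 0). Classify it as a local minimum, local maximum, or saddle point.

The Hessian at the origin is H = [[-24, 8], [8, -4]].
det H = -24·-4 − (8)² = 32 > 0 and H[1,1] = -24 < 0, so H is negative definite.
Therefore the origin is a local maximum.

local maximum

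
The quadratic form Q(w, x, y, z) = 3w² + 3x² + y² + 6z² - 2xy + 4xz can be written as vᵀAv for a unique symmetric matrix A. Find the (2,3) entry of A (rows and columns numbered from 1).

The coefficient of x·y in Q is -2. For a symmetric A this equals A[2,3] + A[3,2] = 2·A[2,3].
So A[2,3] = -2/2 = -1.

-1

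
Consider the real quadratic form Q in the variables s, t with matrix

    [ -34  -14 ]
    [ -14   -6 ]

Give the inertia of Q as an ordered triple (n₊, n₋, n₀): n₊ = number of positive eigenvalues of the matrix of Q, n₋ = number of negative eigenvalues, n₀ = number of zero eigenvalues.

Congruent diagonalization of A (simultaneous row and column reduction) yields pivots -34, -4/17.
Counting signs: 2 negative.

(0, 2, 0)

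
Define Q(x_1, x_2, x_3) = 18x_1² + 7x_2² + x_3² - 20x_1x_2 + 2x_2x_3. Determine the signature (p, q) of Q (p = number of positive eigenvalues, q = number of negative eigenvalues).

The symmetric matrix is A = [[18, -10, 0], [-10, 7, 1], [0, 1, 1]].
Applying the same elementary operations to the rows and columns of A produces a congruent diagonal matrix with entries 18, 13/9, 4/13.
That gives 3 positive pivots.

(3, 0)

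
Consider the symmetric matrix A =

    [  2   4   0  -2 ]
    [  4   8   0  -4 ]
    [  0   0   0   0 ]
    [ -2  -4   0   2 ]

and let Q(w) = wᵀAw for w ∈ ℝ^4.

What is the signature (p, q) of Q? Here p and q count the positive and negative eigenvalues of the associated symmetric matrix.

Applying the same elementary operations to the rows and columns of A produces a congruent diagonal matrix with entries 2, 0, 0, 0.
Counting signs: 1 positive, 3 zero.

(1, 0)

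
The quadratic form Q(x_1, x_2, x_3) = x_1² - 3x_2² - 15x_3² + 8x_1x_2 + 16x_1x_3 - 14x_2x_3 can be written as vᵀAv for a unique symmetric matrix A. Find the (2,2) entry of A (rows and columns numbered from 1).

-3

The coefficient of x_2² in Q is -3, and that is exactly A[2,2].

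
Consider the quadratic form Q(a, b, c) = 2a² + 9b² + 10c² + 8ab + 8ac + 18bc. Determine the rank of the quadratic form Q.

3

The symmetric matrix is A = [[2, 4, 4], [4, 9, 9], [4, 9, 10]].
Symmetric row and column elimination reduces A to a congruent diagonal form with pivots 2, 1, 1.
That gives 3 positive pivots.
The rank is the number of nonzero pivots: 3.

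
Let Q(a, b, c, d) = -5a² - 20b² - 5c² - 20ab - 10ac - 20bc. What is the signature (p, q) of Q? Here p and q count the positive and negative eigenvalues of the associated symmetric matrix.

(0, 1)

The symmetric matrix is A = [[-5, -10, -5, 0], [-10, -20, -10, 0], [-5, -10, -5, 0], [0, 0, 0, 0]].
Symmetric row and column elimination reduces A to a congruent diagonal form with pivots -5, 0, 0, 0.
Counting signs: 1 negative, 3 zero.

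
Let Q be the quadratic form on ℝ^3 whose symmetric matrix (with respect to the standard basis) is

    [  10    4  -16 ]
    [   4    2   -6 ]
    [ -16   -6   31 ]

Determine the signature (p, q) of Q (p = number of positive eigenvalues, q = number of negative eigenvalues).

(3, 0)

Row-reducing A symmetrically gives the diagonal entries 10, 2/5, 5.
That gives 3 positive pivots.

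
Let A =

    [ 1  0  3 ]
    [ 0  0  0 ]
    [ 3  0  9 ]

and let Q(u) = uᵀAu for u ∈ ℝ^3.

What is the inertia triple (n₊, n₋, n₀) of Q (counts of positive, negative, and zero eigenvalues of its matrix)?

(1, 0, 2)

Row-reducing A symmetrically gives the diagonal entries 1, 0, 0.
Counting signs: 1 positive, 2 zero.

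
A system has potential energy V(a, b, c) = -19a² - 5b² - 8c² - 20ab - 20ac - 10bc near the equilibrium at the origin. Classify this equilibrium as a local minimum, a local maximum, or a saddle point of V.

The Hessian at the origin is H = [[-38, -20, -20], [-20, -10, -10], [-20, -10, -16]].
Congruent diagonalization of H (simultaneous row and column reduction) yields pivots -38, 10/19, -6.
Counting signs: 1 positive, 2 negative.
H is indefinite, so the origin is a saddle point.

saddle point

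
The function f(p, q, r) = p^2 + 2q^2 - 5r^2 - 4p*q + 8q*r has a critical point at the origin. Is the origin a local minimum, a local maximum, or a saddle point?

The Hessian at the origin is H = [[2, -4, 0], [-4, 4, 8], [0, 8, -10]].
Row-reducing H symmetrically gives the diagonal entries 2, -4, 6.
That gives 2 positive, 1 negative pivots.
H is indefinite, so the origin is a saddle point.

saddle point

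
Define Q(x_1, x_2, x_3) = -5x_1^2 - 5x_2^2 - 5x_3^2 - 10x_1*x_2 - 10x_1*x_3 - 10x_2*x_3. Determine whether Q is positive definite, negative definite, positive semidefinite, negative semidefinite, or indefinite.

Write A = [[-5, -5, -5], [-5, -5, -5], [-5, -5, -5]].
Applying the same elementary operations to the rows and columns of A produces a congruent diagonal matrix with entries -5, 0, 0.
So there are 1 negative, 2 zero pivots.
Hence Q is negative semidefinite.

negative semidefinite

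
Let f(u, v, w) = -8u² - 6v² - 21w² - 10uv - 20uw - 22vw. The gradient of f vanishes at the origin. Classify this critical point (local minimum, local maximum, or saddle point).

The Hessian at the origin is H = [[-16, -10, -20], [-10, -12, -22], [-20, -22, -42]].
Row-reducing H symmetrically gives the diagonal entries -16, -23/4, -30/23.
So there are 3 negative pivots.
H is negative definite, so the origin is a strict local maximum.

local maximum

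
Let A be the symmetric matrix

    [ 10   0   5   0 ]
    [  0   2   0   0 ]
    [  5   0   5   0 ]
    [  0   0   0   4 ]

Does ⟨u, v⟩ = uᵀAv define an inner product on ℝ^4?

Leading principal minors: Δ_1 = 10, Δ_2 = 20, Δ_3 = 50, Δ_4 = 200.
All leading principal minors are positive, so by Sylvester's criterion Q is positive definite.
⟨·,·⟩ is an inner product exactly when A is positive definite.

yes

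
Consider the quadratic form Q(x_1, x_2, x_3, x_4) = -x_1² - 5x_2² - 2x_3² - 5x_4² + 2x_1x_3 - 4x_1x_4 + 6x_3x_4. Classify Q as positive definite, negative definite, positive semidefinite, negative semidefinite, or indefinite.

The associated matrix is A = [[-1, 0, 1, -2], [0, -5, 0, 0], [1, 0, -2, 3], [-2, 0, 3, -5]].
Symmetric row and column elimination reduces A to a congruent diagonal form with pivots -1, -5, -1, 0.
That gives 3 negative, 1 zero pivots.
Hence Q is negative semidefinite.

negative semidefinite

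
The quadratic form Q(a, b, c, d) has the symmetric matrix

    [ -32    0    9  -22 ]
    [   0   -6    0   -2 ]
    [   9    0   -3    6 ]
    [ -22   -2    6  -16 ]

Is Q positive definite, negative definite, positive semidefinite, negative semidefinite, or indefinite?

negative definite

Applying the same elementary operations to the rows and columns of A produces a congruent diagonal matrix with entries -32, -6, -15/32, -2/15.
Counting signs: 4 negative.
Hence Q is negative definite.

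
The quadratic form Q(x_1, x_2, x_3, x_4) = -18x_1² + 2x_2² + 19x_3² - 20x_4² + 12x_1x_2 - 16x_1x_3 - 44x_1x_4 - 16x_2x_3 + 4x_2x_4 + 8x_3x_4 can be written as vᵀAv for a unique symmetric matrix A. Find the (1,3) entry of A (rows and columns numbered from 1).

-8

The coefficient of x_1·x_3 in Q is -16. For a symmetric A this equals A[1,3] + A[3,1] = 2·A[1,3].
So A[1,3] = -16/2 = -8.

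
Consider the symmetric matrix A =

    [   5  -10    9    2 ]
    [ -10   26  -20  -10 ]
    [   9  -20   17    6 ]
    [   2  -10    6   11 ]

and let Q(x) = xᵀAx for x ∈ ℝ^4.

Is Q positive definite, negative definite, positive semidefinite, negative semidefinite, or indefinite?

positive definite

Leading principal minors: Δ_1 = 5, Δ_2 = 30, Δ_3 = 4, Δ_4 = 12.
All leading principal minors are positive, so by Sylvester's criterion Q is positive definite.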